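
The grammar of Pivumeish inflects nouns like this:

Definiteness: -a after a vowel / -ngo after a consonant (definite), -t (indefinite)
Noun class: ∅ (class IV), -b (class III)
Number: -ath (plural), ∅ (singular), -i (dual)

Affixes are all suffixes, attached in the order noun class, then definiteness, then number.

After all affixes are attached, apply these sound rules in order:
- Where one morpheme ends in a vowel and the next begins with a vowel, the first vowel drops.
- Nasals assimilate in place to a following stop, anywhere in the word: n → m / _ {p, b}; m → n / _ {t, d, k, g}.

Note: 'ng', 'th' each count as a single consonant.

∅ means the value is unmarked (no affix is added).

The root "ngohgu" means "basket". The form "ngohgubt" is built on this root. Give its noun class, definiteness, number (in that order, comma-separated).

class III, indefinite, singular

Segment: ngohgu-b-t.
noun class: -b → class III.
definiteness: -t → indefinite.
number: ∅ → singular.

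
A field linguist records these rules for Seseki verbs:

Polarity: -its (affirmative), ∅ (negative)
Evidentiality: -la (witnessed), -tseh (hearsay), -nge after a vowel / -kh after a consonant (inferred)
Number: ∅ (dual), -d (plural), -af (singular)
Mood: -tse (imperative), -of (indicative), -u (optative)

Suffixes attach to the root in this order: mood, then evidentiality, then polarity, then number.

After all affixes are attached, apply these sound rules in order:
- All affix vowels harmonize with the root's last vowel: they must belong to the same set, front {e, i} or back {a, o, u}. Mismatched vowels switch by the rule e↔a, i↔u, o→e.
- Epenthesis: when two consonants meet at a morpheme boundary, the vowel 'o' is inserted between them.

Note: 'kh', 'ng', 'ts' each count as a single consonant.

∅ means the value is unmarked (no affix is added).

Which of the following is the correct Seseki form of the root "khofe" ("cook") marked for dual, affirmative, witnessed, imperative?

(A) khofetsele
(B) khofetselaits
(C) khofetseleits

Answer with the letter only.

C

Attach mood imperative -tse → khofetse.
Attach evidentiality witnessed -la → khofetsela.
Attach polarity affirmative -its → khofetselaits.
number = dual: zero marking, form stays khofetselaits.
Apply vowel harmony: khofetselaits → khofetseleits.
Epenthesis: no change.
So the correct form is khofetseleits, option (C).
(A) khofetsele is wrong: it uses negative instead of affirmative for polarity.
(B) khofetselaits is wrong: it fails to apply the sound rule(s).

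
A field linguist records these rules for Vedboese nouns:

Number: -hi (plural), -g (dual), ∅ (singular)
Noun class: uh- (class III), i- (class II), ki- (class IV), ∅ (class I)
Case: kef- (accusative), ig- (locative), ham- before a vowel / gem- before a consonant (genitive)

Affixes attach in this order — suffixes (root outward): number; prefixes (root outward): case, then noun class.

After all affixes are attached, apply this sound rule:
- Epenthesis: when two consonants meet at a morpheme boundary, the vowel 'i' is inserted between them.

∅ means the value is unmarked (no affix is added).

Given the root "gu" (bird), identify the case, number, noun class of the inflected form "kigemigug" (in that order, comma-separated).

genitive, dual, class IV

Segment: ki-gem-gu-g.
case: ham/gem- → genitive.
number: -g → dual.
noun class: ki- → class IV.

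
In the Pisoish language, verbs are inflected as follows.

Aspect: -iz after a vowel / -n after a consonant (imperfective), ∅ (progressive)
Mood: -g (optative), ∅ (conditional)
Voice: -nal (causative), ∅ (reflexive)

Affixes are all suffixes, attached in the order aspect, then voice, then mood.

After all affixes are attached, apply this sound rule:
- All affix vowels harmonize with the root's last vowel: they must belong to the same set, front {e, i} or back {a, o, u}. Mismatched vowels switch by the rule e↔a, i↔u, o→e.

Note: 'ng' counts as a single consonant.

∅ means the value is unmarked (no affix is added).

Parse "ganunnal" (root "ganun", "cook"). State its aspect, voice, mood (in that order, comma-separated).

Segment: ganun-nal.
aspect: ∅ → progressive.
voice: -nal → causative.
mood: ∅ → conditional.

progressive, causative, conditional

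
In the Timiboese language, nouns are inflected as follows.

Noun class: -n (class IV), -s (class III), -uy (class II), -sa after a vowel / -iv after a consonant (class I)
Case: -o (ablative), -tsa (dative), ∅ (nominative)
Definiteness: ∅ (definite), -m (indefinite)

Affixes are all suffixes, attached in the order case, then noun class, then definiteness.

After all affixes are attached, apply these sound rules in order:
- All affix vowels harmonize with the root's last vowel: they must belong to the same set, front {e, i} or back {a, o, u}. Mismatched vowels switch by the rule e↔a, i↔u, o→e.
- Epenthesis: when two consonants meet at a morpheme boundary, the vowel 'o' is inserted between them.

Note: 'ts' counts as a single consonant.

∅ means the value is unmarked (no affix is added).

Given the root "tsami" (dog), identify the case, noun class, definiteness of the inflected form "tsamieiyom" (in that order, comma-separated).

ablative, class II, indefinite

Segment: tsami-o-uy-m.
case: -o → ablative.
noun class: -uy → class II.
definiteness: -m → indefinite.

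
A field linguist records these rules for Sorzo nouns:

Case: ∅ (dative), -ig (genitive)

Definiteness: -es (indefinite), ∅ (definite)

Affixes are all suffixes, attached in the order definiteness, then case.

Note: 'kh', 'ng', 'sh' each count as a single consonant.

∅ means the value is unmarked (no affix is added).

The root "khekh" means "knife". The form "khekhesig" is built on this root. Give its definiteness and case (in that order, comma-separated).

indefinite, genitive

Segment: khekh-es-ig.
definiteness: -es → indefinite.
case: -ig → genitive.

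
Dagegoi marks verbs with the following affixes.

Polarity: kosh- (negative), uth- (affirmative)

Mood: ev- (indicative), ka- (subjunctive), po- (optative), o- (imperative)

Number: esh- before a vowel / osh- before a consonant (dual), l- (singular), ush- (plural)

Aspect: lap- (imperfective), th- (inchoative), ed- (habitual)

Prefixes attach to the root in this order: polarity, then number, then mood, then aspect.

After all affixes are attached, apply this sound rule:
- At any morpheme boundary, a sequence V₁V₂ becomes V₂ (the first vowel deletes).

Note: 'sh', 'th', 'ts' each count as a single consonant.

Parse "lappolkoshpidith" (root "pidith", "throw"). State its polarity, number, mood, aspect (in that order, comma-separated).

negative, singular, optative, imperfective

Segment: lap-po-l-kosh-pidith.
polarity: kosh- → negative.
number: l- → singular.
mood: po- → optative.
aspect: lap- → imperfective.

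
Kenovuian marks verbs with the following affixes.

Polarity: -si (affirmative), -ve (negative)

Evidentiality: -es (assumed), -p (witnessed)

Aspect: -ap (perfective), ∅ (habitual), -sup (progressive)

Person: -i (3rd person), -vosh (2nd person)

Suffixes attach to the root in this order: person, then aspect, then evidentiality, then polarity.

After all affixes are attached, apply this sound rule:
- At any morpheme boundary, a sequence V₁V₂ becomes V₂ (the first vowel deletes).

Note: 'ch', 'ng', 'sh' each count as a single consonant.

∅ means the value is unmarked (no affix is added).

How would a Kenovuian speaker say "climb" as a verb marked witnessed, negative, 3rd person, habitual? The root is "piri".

piripve

Attach person 3rd person -i → pirii.
aspect = habitual: zero marking, form stays pirii.
Attach evidentiality witnessed -p → piriip.
Attach polarity negative -ve → piriipve.
Apply vowel deletion: piriipve → piripve.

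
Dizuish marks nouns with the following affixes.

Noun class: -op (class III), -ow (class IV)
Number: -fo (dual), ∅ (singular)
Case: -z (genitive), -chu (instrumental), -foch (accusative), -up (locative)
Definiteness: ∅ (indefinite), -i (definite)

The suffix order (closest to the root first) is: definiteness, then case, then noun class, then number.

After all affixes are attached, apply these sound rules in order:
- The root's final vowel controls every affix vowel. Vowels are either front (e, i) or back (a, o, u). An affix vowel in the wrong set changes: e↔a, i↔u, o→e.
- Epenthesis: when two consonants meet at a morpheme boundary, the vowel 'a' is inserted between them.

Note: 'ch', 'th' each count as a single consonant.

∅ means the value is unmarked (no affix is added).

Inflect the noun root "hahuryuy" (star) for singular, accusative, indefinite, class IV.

hahuryuyafochow

definiteness = indefinite: zero marking, form stays hahuryuy.
Attach case accusative -foch → hahuryuyfoch.
Attach noun class class IV -ow → hahuryuyfochow.
number = singular: zero marking, form stays hahuryuyfochow.
Vowel harmony: no change.
Apply epenthesis: hahuryuyfochow → hahuryuyafochow.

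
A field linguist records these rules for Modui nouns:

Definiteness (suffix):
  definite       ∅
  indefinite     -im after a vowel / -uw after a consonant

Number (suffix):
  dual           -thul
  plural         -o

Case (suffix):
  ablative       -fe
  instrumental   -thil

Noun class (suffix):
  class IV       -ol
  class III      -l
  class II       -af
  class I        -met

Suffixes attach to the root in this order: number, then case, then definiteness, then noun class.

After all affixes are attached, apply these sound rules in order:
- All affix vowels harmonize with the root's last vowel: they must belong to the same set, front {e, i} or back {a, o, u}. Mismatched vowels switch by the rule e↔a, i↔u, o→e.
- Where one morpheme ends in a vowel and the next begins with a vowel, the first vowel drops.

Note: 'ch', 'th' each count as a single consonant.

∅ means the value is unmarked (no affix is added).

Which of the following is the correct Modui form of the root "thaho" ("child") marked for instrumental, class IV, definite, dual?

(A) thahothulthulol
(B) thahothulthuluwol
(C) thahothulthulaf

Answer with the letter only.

Attach number dual -thul → thahothul.
Attach case instrumental -thil → thahothulthil.
definiteness = definite: zero marking, form stays thahothulthil.
Attach noun class class IV -ol → thahothulthilol.
Apply vowel harmony: thahothulthilol → thahothulthulol.
Vowel deletion: no change.
So the correct form is thahothulthulol, option (A).
(B) thahothulthuluwol is wrong: it uses indefinite instead of definite for definiteness.
(C) thahothulthulaf is wrong: it uses class II instead of class IV for noun class.

A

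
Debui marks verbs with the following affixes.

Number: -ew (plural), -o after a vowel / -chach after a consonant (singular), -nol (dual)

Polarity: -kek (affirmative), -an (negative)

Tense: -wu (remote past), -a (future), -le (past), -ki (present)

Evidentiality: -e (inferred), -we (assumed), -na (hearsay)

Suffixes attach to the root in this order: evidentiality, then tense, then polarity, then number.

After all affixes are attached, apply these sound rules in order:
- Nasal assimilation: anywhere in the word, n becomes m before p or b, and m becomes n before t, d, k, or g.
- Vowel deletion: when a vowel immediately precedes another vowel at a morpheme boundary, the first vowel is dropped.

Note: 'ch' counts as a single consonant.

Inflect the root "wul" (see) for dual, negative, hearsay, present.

wulnakannol

Attach evidentiality hearsay -na → wulna.
Attach tense present -ki → wulnaki.
Attach polarity negative -an → wulnakian.
Attach number dual -nol → wulnakiannol.
Nasal assimilation: no change.
Apply vowel deletion: wulnakiannol → wulnakannol.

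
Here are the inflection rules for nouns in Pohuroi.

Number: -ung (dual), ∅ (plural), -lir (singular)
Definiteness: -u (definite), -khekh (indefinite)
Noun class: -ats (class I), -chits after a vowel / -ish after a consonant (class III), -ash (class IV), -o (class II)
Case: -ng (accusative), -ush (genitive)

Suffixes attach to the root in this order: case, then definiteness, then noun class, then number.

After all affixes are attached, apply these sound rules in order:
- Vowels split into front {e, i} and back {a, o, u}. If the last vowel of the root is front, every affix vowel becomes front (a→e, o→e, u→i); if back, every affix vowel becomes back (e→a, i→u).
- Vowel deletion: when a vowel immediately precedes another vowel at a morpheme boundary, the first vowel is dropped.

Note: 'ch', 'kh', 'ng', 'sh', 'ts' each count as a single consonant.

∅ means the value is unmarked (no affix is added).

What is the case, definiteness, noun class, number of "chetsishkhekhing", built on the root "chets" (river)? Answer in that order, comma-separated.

genitive, indefinite, class II, dual

Segment: chets-ush-khekh-o-ung.
case: -ush → genitive.
definiteness: -khekh → indefinite.
noun class: -o → class II.
number: -ung → dual.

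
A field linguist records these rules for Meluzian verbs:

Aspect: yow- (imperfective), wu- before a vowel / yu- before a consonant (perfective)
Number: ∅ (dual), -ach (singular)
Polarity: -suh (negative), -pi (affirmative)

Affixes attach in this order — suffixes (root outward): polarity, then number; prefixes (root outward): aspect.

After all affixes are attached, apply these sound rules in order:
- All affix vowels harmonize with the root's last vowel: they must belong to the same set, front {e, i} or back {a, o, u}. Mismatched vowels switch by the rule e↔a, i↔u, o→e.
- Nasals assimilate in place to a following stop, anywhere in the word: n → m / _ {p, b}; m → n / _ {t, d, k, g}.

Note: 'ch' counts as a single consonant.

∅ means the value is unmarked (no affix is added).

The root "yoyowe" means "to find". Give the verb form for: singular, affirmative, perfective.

yiyoyowepiech

Attach polarity affirmative -pi → yoyowepi.
Attach aspect perfective yu- (before consonant 'y') → yuyoyowepi.
Attach number singular -ach → yuyoyowepiach.
Apply vowel harmony: yuyoyowepiach → yiyoyowepiech.
Nasal assimilation: no change.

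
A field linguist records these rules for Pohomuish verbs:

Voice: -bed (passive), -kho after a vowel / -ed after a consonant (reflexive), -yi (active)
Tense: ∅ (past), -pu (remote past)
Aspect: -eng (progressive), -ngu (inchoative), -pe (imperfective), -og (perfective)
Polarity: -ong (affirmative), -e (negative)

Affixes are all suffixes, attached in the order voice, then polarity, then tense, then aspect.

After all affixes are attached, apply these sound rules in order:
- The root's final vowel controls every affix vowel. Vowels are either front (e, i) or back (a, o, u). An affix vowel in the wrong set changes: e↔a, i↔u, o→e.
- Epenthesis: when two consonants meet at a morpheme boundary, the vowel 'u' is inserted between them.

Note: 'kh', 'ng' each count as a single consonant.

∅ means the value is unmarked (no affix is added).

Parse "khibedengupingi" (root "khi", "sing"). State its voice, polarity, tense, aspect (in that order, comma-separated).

Segment: khi-bed-ong-pu-ngu.
voice: -bed → passive.
polarity: -ong → affirmative.
tense: -pu → remote past.
aspect: -ngu → inchoative.

passive, affirmative, remote past, inchoative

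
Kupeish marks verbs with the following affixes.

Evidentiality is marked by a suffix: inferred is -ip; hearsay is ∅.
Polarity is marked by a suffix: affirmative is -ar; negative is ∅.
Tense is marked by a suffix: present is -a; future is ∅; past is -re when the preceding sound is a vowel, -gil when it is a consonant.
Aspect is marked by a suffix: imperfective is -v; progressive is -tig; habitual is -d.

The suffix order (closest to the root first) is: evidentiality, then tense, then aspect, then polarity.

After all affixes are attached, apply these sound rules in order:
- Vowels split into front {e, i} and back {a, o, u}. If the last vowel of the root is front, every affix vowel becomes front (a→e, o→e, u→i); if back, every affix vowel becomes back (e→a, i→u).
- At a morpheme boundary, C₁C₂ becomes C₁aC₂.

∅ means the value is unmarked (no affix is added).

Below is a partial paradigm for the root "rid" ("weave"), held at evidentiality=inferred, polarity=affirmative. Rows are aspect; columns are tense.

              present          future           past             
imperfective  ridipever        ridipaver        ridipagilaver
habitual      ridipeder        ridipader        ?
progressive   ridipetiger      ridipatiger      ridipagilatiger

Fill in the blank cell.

ridipagilader

Attach evidentiality inferred -ip → ridip.
Attach tense past -gil (after consonant 'p') → ridipgil.
Attach aspect habitual -d → ridipgild.
Attach polarity affirmative -ar → ridipgildar.
Apply vowel harmony: ridipgildar → ridipgilder.
Apply epenthesis: ridipgilder → ridipagilader.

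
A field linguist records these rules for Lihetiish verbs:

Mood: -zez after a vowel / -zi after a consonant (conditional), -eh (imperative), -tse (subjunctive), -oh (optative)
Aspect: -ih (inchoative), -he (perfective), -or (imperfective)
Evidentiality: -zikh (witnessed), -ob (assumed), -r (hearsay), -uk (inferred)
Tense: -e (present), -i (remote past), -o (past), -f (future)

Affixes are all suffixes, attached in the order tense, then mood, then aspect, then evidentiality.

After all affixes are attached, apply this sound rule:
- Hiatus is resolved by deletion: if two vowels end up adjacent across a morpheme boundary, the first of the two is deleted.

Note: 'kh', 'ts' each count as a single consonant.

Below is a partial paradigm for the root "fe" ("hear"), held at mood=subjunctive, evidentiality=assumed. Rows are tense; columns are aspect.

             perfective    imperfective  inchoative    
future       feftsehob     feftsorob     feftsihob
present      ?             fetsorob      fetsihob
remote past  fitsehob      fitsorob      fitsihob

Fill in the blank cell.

fetsehob

Attach tense present -e → fee.
Attach mood subjunctive -tse → feetse.
Attach aspect perfective -he → feetsehe.
Attach evidentiality assumed -ob → feetseheob.
Apply vowel deletion: feetseheob → fetsehob.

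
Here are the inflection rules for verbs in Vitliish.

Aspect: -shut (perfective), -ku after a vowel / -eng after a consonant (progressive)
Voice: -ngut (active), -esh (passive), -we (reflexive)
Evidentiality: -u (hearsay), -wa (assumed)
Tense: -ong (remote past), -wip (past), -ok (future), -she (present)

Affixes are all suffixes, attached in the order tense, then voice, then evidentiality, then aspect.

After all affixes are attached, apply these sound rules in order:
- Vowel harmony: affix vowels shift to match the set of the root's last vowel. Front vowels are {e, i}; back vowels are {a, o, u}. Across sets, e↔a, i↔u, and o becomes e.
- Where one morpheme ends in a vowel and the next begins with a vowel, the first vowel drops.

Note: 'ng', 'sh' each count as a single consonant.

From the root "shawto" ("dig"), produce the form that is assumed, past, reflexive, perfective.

Attach tense past -wip → shawtowip.
Attach voice reflexive -we → shawtowipwe.
Attach evidentiality assumed -wa → shawtowipwewa.
Attach aspect perfective -shut → shawtowipwewashut.
Apply vowel harmony: shawtowipwewashut → shawtowupwawashut.
Vowel deletion: no change.

shawtowupwawashut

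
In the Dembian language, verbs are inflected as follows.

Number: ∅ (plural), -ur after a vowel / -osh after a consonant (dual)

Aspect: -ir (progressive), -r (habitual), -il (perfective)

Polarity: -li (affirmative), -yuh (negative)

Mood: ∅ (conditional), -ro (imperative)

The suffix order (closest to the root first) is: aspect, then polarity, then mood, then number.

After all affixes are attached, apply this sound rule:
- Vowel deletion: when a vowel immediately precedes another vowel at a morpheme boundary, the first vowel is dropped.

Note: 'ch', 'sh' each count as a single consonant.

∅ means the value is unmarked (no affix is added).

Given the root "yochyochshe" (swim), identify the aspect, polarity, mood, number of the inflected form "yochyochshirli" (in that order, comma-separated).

progressive, affirmative, conditional, plural

Segment: yochyochshe-ir-li.
aspect: -ir → progressive.
polarity: -li → affirmative.
mood: ∅ → conditional.
number: ∅ → plural.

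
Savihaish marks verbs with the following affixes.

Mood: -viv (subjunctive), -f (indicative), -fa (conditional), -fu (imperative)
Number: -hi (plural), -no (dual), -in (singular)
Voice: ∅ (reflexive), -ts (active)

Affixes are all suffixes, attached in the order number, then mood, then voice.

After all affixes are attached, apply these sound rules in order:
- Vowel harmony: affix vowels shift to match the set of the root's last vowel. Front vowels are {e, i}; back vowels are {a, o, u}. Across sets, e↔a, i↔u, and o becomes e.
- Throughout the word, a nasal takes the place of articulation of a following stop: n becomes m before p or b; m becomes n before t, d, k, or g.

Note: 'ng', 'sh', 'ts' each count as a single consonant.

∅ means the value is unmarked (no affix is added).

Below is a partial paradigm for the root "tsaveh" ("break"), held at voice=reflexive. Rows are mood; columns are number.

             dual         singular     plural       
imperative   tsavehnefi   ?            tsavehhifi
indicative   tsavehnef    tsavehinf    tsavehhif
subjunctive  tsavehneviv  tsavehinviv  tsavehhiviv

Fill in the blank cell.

tsavehinfi

Attach number singular -in → tsavehin.
Attach mood imperative -fu → tsavehinfu.
voice = reflexive: zero marking, form stays tsavehinfu.
Apply vowel harmony: tsavehinfu → tsavehinfi.
Nasal assimilation: no change.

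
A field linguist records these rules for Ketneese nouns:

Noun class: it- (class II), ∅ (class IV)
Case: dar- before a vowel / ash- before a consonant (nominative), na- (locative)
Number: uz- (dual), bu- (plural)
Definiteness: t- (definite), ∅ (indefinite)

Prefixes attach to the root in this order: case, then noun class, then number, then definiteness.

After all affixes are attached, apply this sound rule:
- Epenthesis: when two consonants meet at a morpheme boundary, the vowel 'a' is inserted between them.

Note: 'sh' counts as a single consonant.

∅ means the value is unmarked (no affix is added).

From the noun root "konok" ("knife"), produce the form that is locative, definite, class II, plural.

tabuitanakonok

Attach case locative na- → nakonok.
Attach noun class class II it- → itnakonok.
Attach number plural bu- → buitnakonok.
Attach definiteness definite t- → tbuitnakonok.
Apply epenthesis: tbuitnakonok → tabuitanakonok.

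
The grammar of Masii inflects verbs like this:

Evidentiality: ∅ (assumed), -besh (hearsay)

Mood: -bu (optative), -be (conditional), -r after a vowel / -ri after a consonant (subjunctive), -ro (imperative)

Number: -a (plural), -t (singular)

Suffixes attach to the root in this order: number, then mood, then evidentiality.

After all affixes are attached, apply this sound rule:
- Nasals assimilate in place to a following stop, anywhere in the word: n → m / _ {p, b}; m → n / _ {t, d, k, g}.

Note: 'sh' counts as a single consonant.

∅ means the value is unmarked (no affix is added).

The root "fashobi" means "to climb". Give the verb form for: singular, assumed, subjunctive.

Attach number singular -t → fashobit.
Attach mood subjunctive -ri (after consonant 't') → fashobitri.
evidentiality = assumed: zero marking, form stays fashobitri.
Nasal assimilation: no change.

fashobitri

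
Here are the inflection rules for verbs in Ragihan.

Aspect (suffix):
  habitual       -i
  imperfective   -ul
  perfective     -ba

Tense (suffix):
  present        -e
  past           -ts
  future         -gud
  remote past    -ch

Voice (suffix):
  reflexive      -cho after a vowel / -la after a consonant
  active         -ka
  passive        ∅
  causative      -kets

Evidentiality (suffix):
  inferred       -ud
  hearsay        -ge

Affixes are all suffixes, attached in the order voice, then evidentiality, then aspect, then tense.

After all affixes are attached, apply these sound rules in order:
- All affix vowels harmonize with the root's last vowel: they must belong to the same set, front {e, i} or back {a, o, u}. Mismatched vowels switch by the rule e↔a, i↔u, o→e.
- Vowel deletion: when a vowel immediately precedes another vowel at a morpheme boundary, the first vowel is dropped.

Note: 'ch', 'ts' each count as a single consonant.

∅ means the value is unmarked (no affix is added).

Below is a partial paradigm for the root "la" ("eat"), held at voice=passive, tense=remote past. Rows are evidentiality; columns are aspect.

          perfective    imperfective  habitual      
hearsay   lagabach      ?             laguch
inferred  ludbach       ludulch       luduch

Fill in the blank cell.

voice = passive: zero marking, form stays la.
Attach evidentiality hearsay -ge → lage.
Attach aspect imperfective -ul → lageul.
Attach tense remote past -ch → lageulch.
Apply vowel harmony: lageulch → lagaulch.
Apply vowel deletion: lagaulch → lagulch.

lagulch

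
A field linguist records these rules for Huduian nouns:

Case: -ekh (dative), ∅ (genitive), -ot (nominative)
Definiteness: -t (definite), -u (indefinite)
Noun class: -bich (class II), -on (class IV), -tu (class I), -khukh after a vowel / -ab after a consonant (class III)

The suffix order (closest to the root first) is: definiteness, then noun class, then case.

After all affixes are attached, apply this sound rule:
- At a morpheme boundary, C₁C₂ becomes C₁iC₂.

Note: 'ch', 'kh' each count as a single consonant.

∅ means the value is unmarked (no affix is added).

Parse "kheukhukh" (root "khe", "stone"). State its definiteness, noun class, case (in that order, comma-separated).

Segment: khe-u-khukh.
definiteness: -u → indefinite.
noun class: -khukh/ab → class III.
case: ∅ → genitive.

indefinite, class III, genitive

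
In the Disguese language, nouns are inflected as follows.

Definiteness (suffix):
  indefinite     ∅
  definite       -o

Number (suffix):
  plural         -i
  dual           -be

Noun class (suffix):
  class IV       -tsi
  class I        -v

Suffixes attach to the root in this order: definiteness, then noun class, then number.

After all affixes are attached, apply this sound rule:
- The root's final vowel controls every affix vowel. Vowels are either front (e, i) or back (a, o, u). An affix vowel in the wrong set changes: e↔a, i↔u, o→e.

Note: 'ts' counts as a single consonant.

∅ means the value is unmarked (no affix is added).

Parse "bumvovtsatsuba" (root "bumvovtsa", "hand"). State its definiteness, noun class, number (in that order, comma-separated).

Segment: bumvovtsa-tsi-be.
definiteness: ∅ → indefinite.
noun class: -tsi → class IV.
number: -be → dual.

indefinite, class IV, dual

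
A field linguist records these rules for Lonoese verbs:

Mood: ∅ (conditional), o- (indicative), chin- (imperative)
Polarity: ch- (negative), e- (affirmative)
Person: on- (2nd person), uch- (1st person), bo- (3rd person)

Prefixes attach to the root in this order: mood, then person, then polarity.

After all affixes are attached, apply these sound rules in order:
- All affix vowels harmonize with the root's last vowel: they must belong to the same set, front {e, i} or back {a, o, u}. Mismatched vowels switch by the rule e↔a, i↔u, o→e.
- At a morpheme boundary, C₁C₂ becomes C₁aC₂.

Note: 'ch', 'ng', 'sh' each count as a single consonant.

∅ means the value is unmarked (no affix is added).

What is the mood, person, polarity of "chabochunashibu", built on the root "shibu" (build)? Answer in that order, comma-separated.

imperative, 3rd person, negative

Segment: ch-bo-chin-shibu.
mood: chin- → imperative.
person: bo- → 3rd person.
polarity: ch- → negative.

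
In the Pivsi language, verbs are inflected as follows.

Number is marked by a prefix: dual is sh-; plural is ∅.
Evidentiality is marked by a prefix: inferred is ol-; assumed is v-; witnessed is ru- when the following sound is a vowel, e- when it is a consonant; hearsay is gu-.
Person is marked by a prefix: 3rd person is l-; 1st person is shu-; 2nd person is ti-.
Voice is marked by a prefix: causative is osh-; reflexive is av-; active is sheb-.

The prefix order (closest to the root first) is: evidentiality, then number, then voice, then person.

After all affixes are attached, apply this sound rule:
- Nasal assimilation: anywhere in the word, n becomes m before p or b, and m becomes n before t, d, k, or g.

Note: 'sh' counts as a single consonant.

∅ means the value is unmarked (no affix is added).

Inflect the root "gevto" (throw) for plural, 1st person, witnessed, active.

shushebegevto

Attach evidentiality witnessed e- (before consonant 'g') → egevto.
number = plural: zero marking, form stays egevto.
Attach voice active sheb- → shebegevto.
Attach person 1st person shu- → shushebegevto.
Nasal assimilation: no change.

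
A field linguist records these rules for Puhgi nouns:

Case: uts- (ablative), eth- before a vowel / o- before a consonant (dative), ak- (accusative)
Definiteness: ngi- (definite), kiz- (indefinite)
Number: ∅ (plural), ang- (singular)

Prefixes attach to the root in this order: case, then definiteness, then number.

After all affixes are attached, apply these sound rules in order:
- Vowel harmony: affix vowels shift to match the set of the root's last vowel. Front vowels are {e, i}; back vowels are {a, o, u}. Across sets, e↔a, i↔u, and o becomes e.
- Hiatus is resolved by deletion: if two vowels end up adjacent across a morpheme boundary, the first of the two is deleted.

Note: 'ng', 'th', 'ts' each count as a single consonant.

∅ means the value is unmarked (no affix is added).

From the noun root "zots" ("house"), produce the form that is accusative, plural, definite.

ngakzots

Attach case accusative ak- → akzots.
Attach definiteness definite ngi- → ngiakzots.
number = plural: zero marking, form stays ngiakzots.
Apply vowel harmony: ngiakzots → nguakzots.
Apply vowel deletion: nguakzots → ngakzots.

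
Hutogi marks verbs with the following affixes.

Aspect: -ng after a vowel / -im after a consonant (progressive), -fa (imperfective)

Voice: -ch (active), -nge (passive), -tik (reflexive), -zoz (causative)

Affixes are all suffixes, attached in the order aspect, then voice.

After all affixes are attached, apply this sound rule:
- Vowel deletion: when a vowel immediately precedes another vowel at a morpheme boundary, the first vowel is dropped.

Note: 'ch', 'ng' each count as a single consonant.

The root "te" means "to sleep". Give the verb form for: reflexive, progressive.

tengtik

Attach aspect progressive -ng (after vowel 'e') → teng.
Attach voice reflexive -tik → tengtik.
Vowel deletion: no change.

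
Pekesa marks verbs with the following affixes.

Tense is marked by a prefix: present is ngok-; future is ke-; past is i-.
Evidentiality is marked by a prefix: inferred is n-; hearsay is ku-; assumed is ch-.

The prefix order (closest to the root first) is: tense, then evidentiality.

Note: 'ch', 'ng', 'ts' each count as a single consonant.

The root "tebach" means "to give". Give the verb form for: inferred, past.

nitebach

Attach tense past i- → itebach.
Attach evidentiality inferred n- → nitebach.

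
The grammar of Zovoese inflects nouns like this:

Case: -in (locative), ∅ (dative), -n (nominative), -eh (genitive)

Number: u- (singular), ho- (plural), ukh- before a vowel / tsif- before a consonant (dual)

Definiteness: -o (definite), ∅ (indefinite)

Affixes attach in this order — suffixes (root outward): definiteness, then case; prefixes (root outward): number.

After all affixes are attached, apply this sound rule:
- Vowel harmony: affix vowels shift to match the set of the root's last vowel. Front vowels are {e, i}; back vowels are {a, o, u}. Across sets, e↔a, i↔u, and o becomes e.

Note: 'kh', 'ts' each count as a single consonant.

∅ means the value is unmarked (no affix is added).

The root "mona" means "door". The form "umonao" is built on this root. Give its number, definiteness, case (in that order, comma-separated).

singular, definite, dative

Segment: u-mona-o.
number: u- → singular.
definiteness: -o → definite.
case: ∅ → dative.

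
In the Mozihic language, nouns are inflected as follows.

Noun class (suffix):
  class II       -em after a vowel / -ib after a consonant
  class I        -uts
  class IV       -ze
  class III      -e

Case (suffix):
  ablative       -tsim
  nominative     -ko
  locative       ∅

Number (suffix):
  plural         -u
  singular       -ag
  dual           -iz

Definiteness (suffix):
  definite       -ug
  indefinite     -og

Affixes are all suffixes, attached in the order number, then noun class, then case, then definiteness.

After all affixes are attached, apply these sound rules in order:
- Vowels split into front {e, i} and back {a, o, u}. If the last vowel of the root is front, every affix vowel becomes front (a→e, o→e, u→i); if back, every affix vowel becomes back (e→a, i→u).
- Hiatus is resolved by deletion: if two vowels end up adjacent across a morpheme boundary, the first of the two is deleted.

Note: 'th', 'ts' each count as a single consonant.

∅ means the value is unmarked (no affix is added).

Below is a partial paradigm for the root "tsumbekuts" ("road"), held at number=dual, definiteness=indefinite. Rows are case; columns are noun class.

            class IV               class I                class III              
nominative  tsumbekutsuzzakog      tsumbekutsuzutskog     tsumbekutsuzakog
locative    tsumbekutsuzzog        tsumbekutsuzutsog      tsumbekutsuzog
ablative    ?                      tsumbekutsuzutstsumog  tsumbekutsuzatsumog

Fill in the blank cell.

Attach number dual -iz → tsumbekutsiz.
Attach noun class class IV -ze → tsumbekutsizze.
Attach case ablative -tsim → tsumbekutsizzetsim.
Attach definiteness indefinite -og → tsumbekutsizzetsimog.
Apply vowel harmony: tsumbekutsizzetsimog → tsumbekutsuzzatsumog.
Vowel deletion: no change.

tsumbekutsuzzatsumog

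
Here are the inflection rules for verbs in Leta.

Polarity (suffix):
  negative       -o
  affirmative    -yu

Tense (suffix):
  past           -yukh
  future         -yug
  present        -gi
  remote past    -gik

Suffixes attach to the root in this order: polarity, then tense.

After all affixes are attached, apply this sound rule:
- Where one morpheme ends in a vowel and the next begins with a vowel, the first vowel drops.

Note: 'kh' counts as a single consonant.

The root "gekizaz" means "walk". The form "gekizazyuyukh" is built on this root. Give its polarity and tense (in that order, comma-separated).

affirmative, past

Segment: gekizaz-yu-yukh.
polarity: -yu → affirmative.
tense: -yukh → past.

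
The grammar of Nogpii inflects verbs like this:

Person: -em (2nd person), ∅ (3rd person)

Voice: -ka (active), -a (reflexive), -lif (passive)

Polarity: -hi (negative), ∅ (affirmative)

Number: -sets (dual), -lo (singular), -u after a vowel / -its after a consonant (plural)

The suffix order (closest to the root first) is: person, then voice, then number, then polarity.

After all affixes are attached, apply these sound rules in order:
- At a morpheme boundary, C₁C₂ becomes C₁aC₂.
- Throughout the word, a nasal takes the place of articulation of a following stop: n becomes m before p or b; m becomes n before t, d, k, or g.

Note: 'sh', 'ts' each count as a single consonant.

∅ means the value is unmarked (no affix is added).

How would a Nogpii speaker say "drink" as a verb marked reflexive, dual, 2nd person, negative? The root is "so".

soemasetsahi

Attach person 2nd person -em → soem.
Attach voice reflexive -a → soema.
Attach number dual -sets → soemasets.
Attach polarity negative -hi → soemasetshi.
Apply epenthesis: soemasetshi → soemasetsahi.
Nasal assimilation: no change.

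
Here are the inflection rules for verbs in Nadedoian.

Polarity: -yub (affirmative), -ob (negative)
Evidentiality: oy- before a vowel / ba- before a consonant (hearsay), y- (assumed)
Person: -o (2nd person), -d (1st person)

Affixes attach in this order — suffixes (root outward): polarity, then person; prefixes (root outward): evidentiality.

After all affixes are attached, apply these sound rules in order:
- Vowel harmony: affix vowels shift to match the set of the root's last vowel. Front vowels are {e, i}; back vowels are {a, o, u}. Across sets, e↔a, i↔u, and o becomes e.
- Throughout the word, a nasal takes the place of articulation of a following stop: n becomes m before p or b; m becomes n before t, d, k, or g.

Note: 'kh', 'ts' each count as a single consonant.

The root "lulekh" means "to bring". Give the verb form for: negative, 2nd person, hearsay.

belulekhebe

Attach evidentiality hearsay ba- (before consonant 'l') → balulekh.
Attach polarity negative -ob → balulekhob.
Attach person 2nd person -o → balulekhobo.
Apply vowel harmony: balulekhobo → belulekhebe.
Nasal assimilation: no change.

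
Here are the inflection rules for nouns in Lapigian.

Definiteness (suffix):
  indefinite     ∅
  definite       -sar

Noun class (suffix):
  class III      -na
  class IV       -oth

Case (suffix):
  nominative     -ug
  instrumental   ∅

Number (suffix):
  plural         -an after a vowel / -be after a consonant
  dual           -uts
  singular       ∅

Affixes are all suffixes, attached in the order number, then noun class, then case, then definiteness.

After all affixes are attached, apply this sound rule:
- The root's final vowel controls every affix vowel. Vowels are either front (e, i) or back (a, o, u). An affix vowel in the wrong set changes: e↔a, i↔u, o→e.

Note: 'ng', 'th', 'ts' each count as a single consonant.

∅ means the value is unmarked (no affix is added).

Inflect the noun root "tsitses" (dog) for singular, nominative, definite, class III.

tsitsesneigser

number = singular: zero marking, form stays tsitses.
Attach noun class class III -na → tsitsesna.
Attach case nominative -ug → tsitsesnaug.
Attach definiteness definite -sar → tsitsesnaugsar.
Apply vowel harmony: tsitsesnaugsar → tsitsesneigser.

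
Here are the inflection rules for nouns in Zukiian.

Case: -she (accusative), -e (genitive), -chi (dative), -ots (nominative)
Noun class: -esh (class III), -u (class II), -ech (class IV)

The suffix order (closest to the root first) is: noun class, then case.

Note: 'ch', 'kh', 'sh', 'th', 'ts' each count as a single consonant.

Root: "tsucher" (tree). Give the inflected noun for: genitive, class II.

Attach noun class class II -u → tsucheru.
Attach case genitive -e → tsucherue.

tsucherue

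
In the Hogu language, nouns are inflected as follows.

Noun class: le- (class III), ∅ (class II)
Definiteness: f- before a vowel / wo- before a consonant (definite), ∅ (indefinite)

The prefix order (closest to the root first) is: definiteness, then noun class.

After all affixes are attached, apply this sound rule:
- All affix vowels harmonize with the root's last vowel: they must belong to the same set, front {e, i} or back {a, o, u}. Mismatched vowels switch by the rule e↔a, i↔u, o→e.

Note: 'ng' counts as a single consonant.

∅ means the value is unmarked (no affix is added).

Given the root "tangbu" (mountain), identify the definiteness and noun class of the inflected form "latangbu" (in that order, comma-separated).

indefinite, class III

Segment: le-tangbu.
definiteness: ∅ → indefinite.
noun class: le- → class III.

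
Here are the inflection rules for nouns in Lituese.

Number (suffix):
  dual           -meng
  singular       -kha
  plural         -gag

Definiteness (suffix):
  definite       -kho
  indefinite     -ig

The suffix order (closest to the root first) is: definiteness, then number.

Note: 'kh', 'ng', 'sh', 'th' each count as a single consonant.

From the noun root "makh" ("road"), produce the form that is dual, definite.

makhkhomeng

Attach definiteness definite -kho → makhkho.
Attach number dual -meng → makhkhomeng.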